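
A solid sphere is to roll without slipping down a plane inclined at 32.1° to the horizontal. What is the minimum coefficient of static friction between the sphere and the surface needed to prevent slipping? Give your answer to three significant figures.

μ_min ≈ 0.179

With I = (2/5)MR², the ratio k = I/(MR²) is 0.4.
Newton's second law down the slope: Mg sinθ − f = Ma. The torque equation fR = Iα (with α = a/R) gives f = kMa.
These give a = g sinθ/(1+k) and the required friction f = kMg sinθ/(1+k).
With N = Mg cosθ, the no-slip condition f ≤ μN gives μ_min = f/N = k tanθ/(1+k).
μ_min = 0.4 × tan32.1° / 1.4 ≈ 0.179.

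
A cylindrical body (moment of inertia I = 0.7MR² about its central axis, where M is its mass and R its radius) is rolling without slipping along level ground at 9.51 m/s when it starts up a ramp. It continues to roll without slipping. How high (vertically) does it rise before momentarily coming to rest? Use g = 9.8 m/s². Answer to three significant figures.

h ≈ 7.84 m

For this body I = 0.7MR², i.e. k = I/(MR²) = 0.7.
Pure rolling means v = ωR; then KE = ½Mv² + ½I(v/R)² = ½(1+k)Mv² = (17/20)Mv².
At the top the kinetic energy is zero, so (17/20)Mv₀² = Mgh.
Thus h = (1+k)v₀²/(2g) = 1.7 × 9.51² / (2 × 9.8) ≈ 7.84 m.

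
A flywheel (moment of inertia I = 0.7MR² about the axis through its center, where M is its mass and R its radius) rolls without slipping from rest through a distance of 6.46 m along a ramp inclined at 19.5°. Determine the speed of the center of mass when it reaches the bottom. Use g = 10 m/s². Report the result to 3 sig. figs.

Here I = 0.7MR², so the shape factor k = I/(MR²) = 0.7.
Since it rolls without slipping, ω = v/R and KE = ½Mv² + ½Iω² = ½(1+k)Mv² = (17/20)Mv².
The vertical drop is h = L sinθ = 6.46 × sin19.5° = 2.156 m.
Energy conservation: Mgh = (17/20)Mv², so v = √(2gh/(1+k)) = √(2 × 10 × 2.156 / 1.7) ≈ 5.04 m/s.

v ≈ 5.04 m/s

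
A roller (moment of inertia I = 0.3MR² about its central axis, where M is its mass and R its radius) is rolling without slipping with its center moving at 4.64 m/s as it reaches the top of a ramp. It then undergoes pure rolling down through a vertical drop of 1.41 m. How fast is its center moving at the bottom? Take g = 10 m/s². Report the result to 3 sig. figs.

v ≈ 6.57 m/s

With I = 0.3MR², the ratio k = I/(MR²) is 0.3.
The rolling condition ω = v/R makes the rotational term ½I(v/R)² = ½kMv², so KE_total = ½(1+k)Mv² = (13/20)Mv².
Energy conservation: (13/20)Mv₀² + Mgh = (13/20)Mv², so v² = v₀² + 2gh/(1+k).
v = √(4.64² + 2×10×1.41/1.3) = √43.22 ≈ 6.57 m/s.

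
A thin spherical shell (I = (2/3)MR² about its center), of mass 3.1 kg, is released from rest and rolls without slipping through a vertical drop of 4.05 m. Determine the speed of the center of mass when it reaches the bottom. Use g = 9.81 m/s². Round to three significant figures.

v ≈ 6.90 m/s

The moment of inertia is (2/3)MR², giving k ≡ I/(MR²) = 2/3.
The rolling condition ω = v/R makes the rotational term ½I(v/R)² = ½kMv², so KE_total = ½(1+k)Mv² = (5/6)Mv².
Energy conservation: Mgh = (5/6)Mv², so v = √(2gh/(1+k)) = √(2 × 9.81 × 4.05 / 1.667) ≈ 6.90 m/s.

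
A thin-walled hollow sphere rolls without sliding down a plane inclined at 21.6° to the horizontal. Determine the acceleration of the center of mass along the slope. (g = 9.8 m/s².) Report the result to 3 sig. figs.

Here I = (2/3)MR², so the shape factor k = I/(MR²) = 2/3.
Along the incline Mg sinθ − f = Ma, and torque about the center fR = Iα = kMR²(a/R) gives f = kMa.
Eliminating f: Mg sinθ = (1+k)Ma, so a = g sinθ/(1+k) = 9.8 × sin21.6° / 1.667 ≈ 2.16 m/s².

a ≈ 2.16 m/s²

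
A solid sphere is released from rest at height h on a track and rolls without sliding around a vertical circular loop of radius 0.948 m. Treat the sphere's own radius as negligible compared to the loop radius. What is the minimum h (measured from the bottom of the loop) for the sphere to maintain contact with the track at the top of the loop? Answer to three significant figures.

For this body I = (2/5)MR², i.e. k = I/(MR²) = 0.4.
At the top, contact is just lost when gravity alone supplies the centripetal force: Mg = Mv_top²/r, i.e. v_top² = gr.
With ω = v/R, the kinetic energy at speed v is ½(1+k)Mv² = (7/10)Mv².
Energy conservation from release (height h) to the top (height 2r): Mgh = Mg(2r) + (7/10)M·gr.
Thus h_min = 2r + (1+k)r/2 = r(2 + 1.4/2) = 0.948 × 2.7 ≈ 2.56 m.

h_min ≈ 2.56 m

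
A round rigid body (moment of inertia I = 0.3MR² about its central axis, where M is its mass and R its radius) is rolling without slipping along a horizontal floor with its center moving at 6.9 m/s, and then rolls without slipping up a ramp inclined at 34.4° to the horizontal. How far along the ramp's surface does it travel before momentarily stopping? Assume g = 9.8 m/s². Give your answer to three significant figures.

d ≈ 5.59 m

Here I = 0.3MR², so the shape factor k = I/(MR²) = 0.3.
Rolling without slipping gives ω = v/R, so the total kinetic energy is ½Mv² + ½Iω² = ½(1+k)Mv² = (13/20)Mv².
Setting this equal to Mgh gives the vertical rise h = (1+k)v₀²/(2g) = 1.3×6.9²/(2×9.8) = 3.158 m.
Along the incline, d = h/sinθ = 3.158/sin34.4° ≈ 5.59 m.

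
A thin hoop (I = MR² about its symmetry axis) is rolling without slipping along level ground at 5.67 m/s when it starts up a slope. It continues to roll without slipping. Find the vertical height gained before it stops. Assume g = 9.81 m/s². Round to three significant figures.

Here I = MR², so the shape factor k = I/(MR²) = 1.
The rolling condition ω = v/R makes the rotational term ½I(v/R)² = ½kMv², so KE_total = ½(1+k)Mv² = Mv².
All of this converts to potential energy at the highest point: Mv₀² = Mgh.
Thus h = (1+k)v₀²/(2g) = 2 × 5.67² / (2 × 9.81) ≈ 3.28 m.

h ≈ 3.28 m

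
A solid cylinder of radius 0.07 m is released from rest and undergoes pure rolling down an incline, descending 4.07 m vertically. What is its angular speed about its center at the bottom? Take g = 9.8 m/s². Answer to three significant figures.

ω ≈ 104 rad/s

With I = (1/2)MR², the ratio k = I/(MR²) is 0.5.
The rolling condition ω = v/R makes the rotational term ½I(v/R)² = ½kMv², so KE_total = ½(1+k)Mv² = (3/4)Mv².
Energy conservation Mgh = ½(1+k)Mv² gives v = √(2gh/(1+k)) = √(2 × 9.8 × 4.07 / 1.5) = 7.293 m/s.
Then ω = v/R = 7.293 / 0.07 ≈ 104 rad/s.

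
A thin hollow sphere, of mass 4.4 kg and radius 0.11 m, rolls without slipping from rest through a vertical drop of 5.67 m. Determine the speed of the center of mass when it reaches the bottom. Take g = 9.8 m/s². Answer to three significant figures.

With I = (2/3)MR², the ratio k = I/(MR²) is 2/3.
Pure rolling means v = ωR; then KE = ½Mv² + ½I(v/R)² = ½(1+k)Mv² = (5/6)Mv².
Energy conservation: Mgh = (5/6)Mv², so v = √(2gh/(1+k)) = √(2 × 9.8 × 5.67 / 1.667) ≈ 8.17 m/s.

v ≈ 8.17 m/s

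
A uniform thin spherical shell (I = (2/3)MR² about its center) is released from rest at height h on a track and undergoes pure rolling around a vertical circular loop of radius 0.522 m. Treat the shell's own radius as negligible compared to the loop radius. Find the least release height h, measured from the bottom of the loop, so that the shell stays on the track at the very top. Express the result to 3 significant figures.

h_min ≈ 1.48 m

With I = (2/3)MR², the ratio k = I/(MR²) is 2/3.
At the top, contact is just lost when gravity alone supplies the centripetal force: Mg = Mv_top²/r, i.e. v_top² = gr.
With ω = v/R, the kinetic energy at speed v is ½(1+k)Mv² = (5/6)Mv².
Energy conservation from release (height h) to the top (height 2r): Mgh = Mg(2r) + (5/6)M·gr.
Thus h_min = 2r + (1+k)r/2 = r(2 + 1.667/2) = 0.522 × 2.833 ≈ 1.48 m.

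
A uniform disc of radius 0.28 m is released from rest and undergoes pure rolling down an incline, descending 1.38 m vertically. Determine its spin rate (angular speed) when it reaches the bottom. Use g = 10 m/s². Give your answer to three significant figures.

Here I = (1/2)MR², so the shape factor k = I/(MR²) = 0.5.
Since it rolls without slipping, ω = v/R and KE = ½Mv² + ½Iω² = ½(1+k)Mv² = (3/4)Mv².
Energy conservation Mgh = ½(1+k)Mv² gives v = √(2gh/(1+k)) = √(2 × 10 × 1.38 / 1.5) = 4.29 m/s.
The angular speed follows from ω = v/R = 4.29/0.28 ≈ 15.3 rad/s.

ω ≈ 15.3 rad/s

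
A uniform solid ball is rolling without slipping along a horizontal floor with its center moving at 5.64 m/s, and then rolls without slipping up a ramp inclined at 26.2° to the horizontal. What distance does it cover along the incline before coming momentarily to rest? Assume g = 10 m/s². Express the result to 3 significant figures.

d ≈ 5.04 m

Here I = (2/5)MR², so the shape factor k = I/(MR²) = 0.4.
Since it rolls without slipping, ω = v/R and KE = ½Mv² + ½Iω² = ½(1+k)Mv² = (7/10)Mv².
Setting this equal to Mgh gives the vertical rise h = (1+k)v₀²/(2g) = 1.4×5.64²/(2×10) = 2.227 m.
The distance along the slope is d = h/sinθ = 2.227/sin26.2° ≈ 5.04 m.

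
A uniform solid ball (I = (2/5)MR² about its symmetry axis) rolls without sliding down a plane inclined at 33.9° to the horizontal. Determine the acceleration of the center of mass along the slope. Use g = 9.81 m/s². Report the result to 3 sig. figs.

Here I = (2/5)MR², so the shape factor k = I/(MR²) = 0.4.
Along the incline Mg sinθ − f = Ma, and torque about the center fR = Iα = kMR²(a/R) gives f = kMa.
Eliminating f: Mg sinθ = (1+k)Ma, so a = g sinθ/(1+k) = 9.81 × sin33.9° / 1.4 ≈ 3.91 m/s².

a ≈ 3.91 m/s²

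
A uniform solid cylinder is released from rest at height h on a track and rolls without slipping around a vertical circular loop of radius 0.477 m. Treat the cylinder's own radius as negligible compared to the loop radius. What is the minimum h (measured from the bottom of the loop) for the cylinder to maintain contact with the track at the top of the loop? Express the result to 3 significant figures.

Here I = (1/2)MR², so the shape factor k = I/(MR²) = 0.5.
At the top of the loop, the minimum-contact condition is Mg = Mv_top²/r, so v_top² = gr.
With ω = v/R, the kinetic energy at speed v is ½(1+k)Mv² = (3/4)Mv².
Energy conservation from release (height h) to the top (height 2r): Mgh = Mg(2r) + (3/4)M·gr.
Thus h_min = 2r + (1+k)r/2 = r(2 + 1.5/2) = 0.477 × 2.75 ≈ 1.31 m.

h_min ≈ 1.31 m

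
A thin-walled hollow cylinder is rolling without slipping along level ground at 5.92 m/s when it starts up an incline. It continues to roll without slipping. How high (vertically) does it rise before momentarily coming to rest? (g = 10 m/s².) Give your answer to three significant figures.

h ≈ 3.50 m

Here I = MR², so the shape factor k = I/(MR²) = 1.
Pure rolling means v = ωR; then KE = ½Mv² + ½I(v/R)² = ½(1+k)Mv² = Mv².
All of this converts to potential energy at the highest point: Mv₀² = Mgh.
Thus h = (1+k)v₀²/(2g) = 2 × 5.92² / (2 × 10) ≈ 3.50 m.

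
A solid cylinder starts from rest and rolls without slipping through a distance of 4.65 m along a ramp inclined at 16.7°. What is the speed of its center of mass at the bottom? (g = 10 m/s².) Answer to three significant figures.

The moment of inertia is (1/2)MR², giving k ≡ I/(MR²) = 0.5.
Since it rolls without slipping, ω = v/R and KE = ½Mv² + ½Iω² = ½(1+k)Mv² = (3/4)Mv².
The vertical drop is h = L sinθ = 4.65 × sin16.7° = 1.336 m.
Energy conservation: Mgh = (3/4)Mv², so v = √(2gh/(1+k)) = √(2 × 10 × 1.336 / 1.5) ≈ 4.22 m/s.

v ≈ 4.22 m/s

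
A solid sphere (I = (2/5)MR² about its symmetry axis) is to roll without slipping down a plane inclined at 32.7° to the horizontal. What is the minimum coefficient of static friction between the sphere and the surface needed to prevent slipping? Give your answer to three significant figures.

μ_min ≈ 0.183

The moment of inertia is (2/5)MR², giving k ≡ I/(MR²) = 0.4.
Translational: Mg sinθ − f = Ma. Rotational about the CM: fR = Iα = kMRa, so f = kMa.
These give a = g sinθ/(1+k) and the required friction f = kMg sinθ/(1+k).
The normal force is N = Mg cosθ, so μ_min = f/N = k tanθ/(1+k).
μ_min = 0.4 × tan32.7° / 1.4 ≈ 0.183.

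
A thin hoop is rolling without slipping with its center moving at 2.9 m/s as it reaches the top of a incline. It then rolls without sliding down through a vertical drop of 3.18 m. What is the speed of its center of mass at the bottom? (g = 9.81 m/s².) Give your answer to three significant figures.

v ≈ 6.29 m/s

The moment of inertia is MR², giving k ≡ I/(MR²) = 1.
Since it rolls without slipping, ω = v/R and KE = ½Mv² + ½Iω² = ½(1+k)Mv² = Mv².
Energy conservation: Mv₀² + Mgh = Mv², so v² = v₀² + 2gh/(1+k).
v = √(2.9² + 2×9.81×3.18/2) = √39.61 ≈ 6.29 m/s.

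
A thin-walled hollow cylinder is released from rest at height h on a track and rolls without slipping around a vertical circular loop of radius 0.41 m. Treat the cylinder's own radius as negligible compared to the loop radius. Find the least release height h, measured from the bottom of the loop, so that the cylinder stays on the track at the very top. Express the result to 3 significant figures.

h_min ≈ 1.23 m

Here I = MR², so the shape factor k = I/(MR²) = 1.
At the top, contact is just lost when gravity alone supplies the centripetal force: Mg = Mv_top²/r, i.e. v_top² = gr.
With ω = v/R, the kinetic energy at speed v is ½(1+k)Mv² = Mv².
Energy conservation from release (height h) to the top (height 2r): Mgh = Mg(2r) + M·gr.
Thus h_min = 2r + (1+k)r/2 = r(2 + 2/2) = 0.41 × 3 ≈ 1.23 m.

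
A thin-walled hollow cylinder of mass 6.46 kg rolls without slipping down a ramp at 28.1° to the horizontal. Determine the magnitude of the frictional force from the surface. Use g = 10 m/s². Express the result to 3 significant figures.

f ≈ 15.2 N

The moment of inertia is MR², giving k ≡ I/(MR²) = 1.
Along the incline Mg sinθ − f = Ma, and torque about the center fR = Iα = kMR²(a/R) gives f = kMa.
Combining, a = g sinθ/(1+k) and f = kMa = kMg sinθ/(1+k).
f = 1 × 6.46 × 10 × sin28.1° / 2 ≈ 15.2 N.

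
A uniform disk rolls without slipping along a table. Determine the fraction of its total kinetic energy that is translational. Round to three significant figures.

fraction ≈ 0.667

For this body I = (1/2)MR², i.e. k = I/(MR²) = 0.5.
Since ω = v/R, the translational part is ½Mv² and the rotational part is ½I(v/R)² = ½kMv²; the total is ½(1+k)Mv².
The translational fraction is therefore 1/(1+k) = 1/1.5 ≈ 0.667.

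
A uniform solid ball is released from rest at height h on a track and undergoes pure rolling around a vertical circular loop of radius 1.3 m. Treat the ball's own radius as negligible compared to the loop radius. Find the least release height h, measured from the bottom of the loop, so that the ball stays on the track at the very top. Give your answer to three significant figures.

Here I = (2/5)MR², so the shape factor k = I/(MR²) = 0.4.
At the top, contact is just lost when gravity alone supplies the centripetal force: Mg = Mv_top²/r, i.e. v_top² = gr.
With ω = v/R, the kinetic energy at speed v is ½(1+k)Mv² = (7/10)Mv².
Energy conservation from release (height h) to the top (height 2r): Mgh = Mg(2r) + (7/10)M·gr.
Thus h_min = 2r + (1+k)r/2 = r(2 + 1.4/2) = 1.3 × 2.7 ≈ 3.51 m.

h_min ≈ 3.51 m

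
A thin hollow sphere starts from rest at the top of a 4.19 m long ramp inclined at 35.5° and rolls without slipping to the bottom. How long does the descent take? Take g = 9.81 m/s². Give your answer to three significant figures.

Here I = (2/3)MR², so the shape factor k = I/(MR²) = 2/3.
Along the incline Mg sinθ − f = Ma, and torque about the center fR = Iα = kMR²(a/R) gives f = kMa.
Hence a = g sinθ/(1+k) = 9.81×sin35.5°/1.667 = 3.418 m/s².
Starting from rest, L = ½at², so t = √(2L/a) = √(2×4.19/3.418) ≈ 1.57 s.

t ≈ 1.57 s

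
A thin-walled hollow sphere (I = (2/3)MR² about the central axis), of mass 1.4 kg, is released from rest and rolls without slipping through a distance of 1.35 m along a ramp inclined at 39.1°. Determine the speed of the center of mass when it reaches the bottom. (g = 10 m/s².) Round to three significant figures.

v ≈ 3.20 m/s

For this body I = (2/3)MR², i.e. k = I/(MR²) = 2/3.
Pure rolling means v = ωR; then KE = ½Mv² + ½I(v/R)² = ½(1+k)Mv² = (5/6)Mv².
The vertical drop is h = L sinθ = 1.35 × sin39.1° = 0.8514 m.
Energy conservation: Mgh = (5/6)Mv², so v = √(2gh/(1+k)) = √(2 × 10 × 0.8514 / 1.667) ≈ 3.20 m/s.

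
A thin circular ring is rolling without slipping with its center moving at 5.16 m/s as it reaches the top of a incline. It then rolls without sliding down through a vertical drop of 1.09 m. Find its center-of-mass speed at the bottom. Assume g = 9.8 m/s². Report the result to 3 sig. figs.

For this body I = MR², i.e. k = I/(MR²) = 1.
Pure rolling means v = ωR; then KE = ½Mv² + ½I(v/R)² = ½(1+k)Mv² = Mv².
Conserving energy between top and bottom: Mv² = Mv₀² + Mgh, hence v² = v₀² + 2gh/(1+k).
v = √(5.16² + 2×9.8×1.09/2) = √37.31 ≈ 6.11 m/s.

v ≈ 6.11 m/s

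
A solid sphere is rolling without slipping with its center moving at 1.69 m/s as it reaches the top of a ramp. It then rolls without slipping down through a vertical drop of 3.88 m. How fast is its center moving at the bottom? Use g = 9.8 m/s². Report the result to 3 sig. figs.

v ≈ 7.56 m/s

For this body I = (2/5)MR², i.e. k = I/(MR²) = 0.4.
Since it rolls without slipping, ω = v/R and KE = ½Mv² + ½Iω² = ½(1+k)Mv² = (7/10)Mv².
Energy conservation: (7/10)Mv₀² + Mgh = (7/10)Mv², so v² = v₀² + 2gh/(1+k).
v = √(1.69² + 2×9.8×3.88/1.4) = √57.18 ≈ 7.56 m/s.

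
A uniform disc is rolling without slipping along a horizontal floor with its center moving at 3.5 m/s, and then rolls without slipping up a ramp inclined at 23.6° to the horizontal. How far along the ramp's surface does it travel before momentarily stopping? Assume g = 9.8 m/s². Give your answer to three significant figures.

d ≈ 2.34 m

The moment of inertia is (1/2)MR², giving k ≡ I/(MR²) = 0.5.
Pure rolling means v = ωR; then KE = ½Mv² + ½I(v/R)² = ½(1+k)Mv² = (3/4)Mv².
Setting this equal to Mgh gives the vertical rise h = (1+k)v₀²/(2g) = 1.5×3.5²/(2×9.8) = 0.9375 m.
The distance along the slope is d = h/sinθ = 0.9375/sin23.6° ≈ 2.34 m.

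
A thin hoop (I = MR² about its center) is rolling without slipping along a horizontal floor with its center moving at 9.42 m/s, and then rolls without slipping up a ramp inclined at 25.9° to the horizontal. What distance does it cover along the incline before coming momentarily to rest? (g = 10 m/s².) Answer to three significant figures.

The moment of inertia is MR², giving k ≡ I/(MR²) = 1.
Rolling without slipping gives ω = v/R, so the total kinetic energy is ½Mv² + ½Iω² = ½(1+k)Mv² = Mv².
Setting this equal to Mgh gives the vertical rise h = (1+k)v₀²/(2g) = 2×9.42²/(2×10) = 8.874 m.
The distance along the slope is d = h/sinθ = 8.874/sin25.9° ≈ 20.3 m.

d ≈ 20.3 m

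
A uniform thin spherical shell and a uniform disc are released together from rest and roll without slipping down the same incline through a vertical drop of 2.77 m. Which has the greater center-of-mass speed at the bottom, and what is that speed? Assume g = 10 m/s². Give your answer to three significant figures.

For rolling without slipping, Mgh = ½(1+k)Mv² where k = I/(MR²), so v = √(2gh/(1+k)).
Uniform thin spherical shell: k = 2/3, giving v = √(2×10×2.77/1.667) = 5.765 m/s.
Uniform disc: k = 0.5, giving v = √(2×10×2.77/1.5) = 6.077 m/s.
The smaller k wins: the uniform disc, at ≈ 6.08 m/s.

the uniform disc, at v ≈ 6.08 m/s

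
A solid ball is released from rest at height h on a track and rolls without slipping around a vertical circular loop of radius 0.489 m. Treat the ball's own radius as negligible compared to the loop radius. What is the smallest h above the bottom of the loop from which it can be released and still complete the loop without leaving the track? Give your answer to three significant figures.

h_min ≈ 1.32 m

For this body I = (2/5)MR², i.e. k = I/(MR²) = 0.4.
At the top, contact is just lost when gravity alone supplies the centripetal force: Mg = Mv_top²/r, i.e. v_top² = gr.
With ω = v/R, the kinetic energy at speed v is ½(1+k)Mv² = (7/10)Mv².
Energy conservation from release (height h) to the top (height 2r): Mgh = Mg(2r) + (7/10)M·gr.
Thus h_min = 2r + (1+k)r/2 = r(2 + 1.4/2) = 0.489 × 2.7 ≈ 1.32 m.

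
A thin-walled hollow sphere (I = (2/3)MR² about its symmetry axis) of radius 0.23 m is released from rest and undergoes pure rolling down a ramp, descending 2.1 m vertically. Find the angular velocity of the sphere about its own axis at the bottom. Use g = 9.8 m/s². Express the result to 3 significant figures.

Here I = (2/3)MR², so the shape factor k = I/(MR²) = 2/3.
The rolling condition ω = v/R makes the rotational term ½I(v/R)² = ½kMv², so KE_total = ½(1+k)Mv² = (5/6)Mv².
Energy conservation Mgh = ½(1+k)Mv² gives v = √(2gh/(1+k)) = √(2 × 9.8 × 2.1 / 1.667) = 4.97 m/s.
The angular speed follows from ω = v/R = 4.97/0.23 ≈ 21.6 rad/s.

ω ≈ 21.6 rad/s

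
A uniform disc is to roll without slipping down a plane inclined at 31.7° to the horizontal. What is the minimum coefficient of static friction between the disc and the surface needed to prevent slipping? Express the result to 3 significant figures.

With I = (1/2)MR², the ratio k = I/(MR²) is 0.5.
Along the incline Mg sinθ − f = Ma, and torque about the center fR = Iα = kMR²(a/R) gives f = kMa.
These give a = g sinθ/(1+k) and the required friction f = kMg sinθ/(1+k).
The normal force is N = Mg cosθ, so μ_min = f/N = k tanθ/(1+k).
μ_min = 0.5 × tan31.7° / 1.5 ≈ 0.206.

μ_min ≈ 0.206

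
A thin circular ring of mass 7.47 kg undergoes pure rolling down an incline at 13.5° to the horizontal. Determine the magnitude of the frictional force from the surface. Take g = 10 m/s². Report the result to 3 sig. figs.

f ≈ 8.72 N

The moment of inertia is MR², giving k ≡ I/(MR²) = 1.
Translational: Mg sinθ − f = Ma. Rotational about the CM: fR = Iα = kMRa, so f = kMa.
Combining, a = g sinθ/(1+k) and f = kMa = kMg sinθ/(1+k).
f = 1 × 7.47 × 10 × sin13.5° / 2 ≈ 8.72 N.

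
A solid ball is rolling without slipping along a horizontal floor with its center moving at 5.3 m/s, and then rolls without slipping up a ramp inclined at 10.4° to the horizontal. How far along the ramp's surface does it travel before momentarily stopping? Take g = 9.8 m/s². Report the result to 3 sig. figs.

Here I = (2/5)MR², so the shape factor k = I/(MR²) = 0.4.
The rolling condition ω = v/R makes the rotational term ½I(v/R)² = ½kMv², so KE_total = ½(1+k)Mv² = (7/10)Mv².
Setting this equal to Mgh gives the vertical rise h = (1+k)v₀²/(2g) = 1.4×5.3²/(2×9.8) = 2.006 m.
Along the incline, d = h/sinθ = 2.006/sin10.4° ≈ 11.1 m.

d ≈ 11.1 m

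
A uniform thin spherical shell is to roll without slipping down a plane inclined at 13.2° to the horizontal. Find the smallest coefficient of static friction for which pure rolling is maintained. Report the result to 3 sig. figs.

With I = (2/3)MR², the ratio k = I/(MR²) is 2/3.
Along the incline Mg sinθ − f = Ma, and torque about the center fR = Iα = kMR²(a/R) gives f = kMa.
These give a = g sinθ/(1+k) and the required friction f = kMg sinθ/(1+k).
The normal force is N = Mg cosθ, so μ_min = f/N = k tanθ/(1+k).
μ_min = (2/3) × tan13.2° / 1.667 ≈ 0.0938.

μ_min ≈ 0.0938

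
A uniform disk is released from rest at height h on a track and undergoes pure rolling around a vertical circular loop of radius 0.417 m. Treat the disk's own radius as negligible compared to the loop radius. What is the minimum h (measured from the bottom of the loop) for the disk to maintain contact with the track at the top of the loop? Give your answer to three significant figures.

h_min ≈ 1.15 m

With I = (1/2)MR², the ratio k = I/(MR²) is 0.5.
At the top of the loop, the minimum-contact condition is Mg = Mv_top²/r, so v_top² = gr.
With ω = v/R, the kinetic energy at speed v is ½(1+k)Mv² = (3/4)Mv².
Energy conservation from release (height h) to the top (height 2r): Mgh = Mg(2r) + (3/4)M·gr.
Thus h_min = 2r + (1+k)r/2 = r(2 + 1.5/2) = 0.417 × 2.75 ≈ 1.15 m.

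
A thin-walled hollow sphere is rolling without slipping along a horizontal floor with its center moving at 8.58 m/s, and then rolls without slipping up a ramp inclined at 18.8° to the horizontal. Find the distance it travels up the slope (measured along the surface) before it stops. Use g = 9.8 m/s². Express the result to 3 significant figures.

The moment of inertia is (2/3)MR², giving k ≡ I/(MR²) = 2/3.
Pure rolling means v = ωR; then KE = ½Mv² + ½I(v/R)² = ½(1+k)Mv² = (5/6)Mv².
Setting this equal to Mgh gives the vertical rise h = (1+k)v₀²/(2g) = 1.667×8.58²/(2×9.8) = 6.26 m.
Along the incline, d = h/sinθ = 6.26/sin18.8° ≈ 19.4 m.

d ≈ 19.4 m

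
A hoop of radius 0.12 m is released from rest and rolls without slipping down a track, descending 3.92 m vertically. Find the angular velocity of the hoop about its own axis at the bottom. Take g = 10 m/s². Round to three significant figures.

With I = MR², the ratio k = I/(MR²) is 1.
Pure rolling means v = ωR; then KE = ½Mv² + ½I(v/R)² = ½(1+k)Mv² = Mv².
Energy conservation Mgh = ½(1+k)Mv² gives v = √(2gh/(1+k)) = √(2 × 10 × 3.92 / 2) = 6.261 m/s.
The angular speed follows from ω = v/R = 6.261/0.12 ≈ 52.2 rad/s.

ω ≈ 52.2 rad/s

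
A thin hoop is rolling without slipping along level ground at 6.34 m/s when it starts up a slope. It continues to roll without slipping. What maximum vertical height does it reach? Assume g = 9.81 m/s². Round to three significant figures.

With I = MR², the ratio k = I/(MR²) is 1.
Rolling without slipping gives ω = v/R, so the total kinetic energy is ½Mv² + ½Iω² = ½(1+k)Mv² = Mv².
All of this converts to potential energy at the highest point: Mv₀² = Mgh.
Thus h = (1+k)v₀²/(2g) = 2 × 6.34² / (2 × 9.81) ≈ 4.10 m.

h ≈ 4.10 m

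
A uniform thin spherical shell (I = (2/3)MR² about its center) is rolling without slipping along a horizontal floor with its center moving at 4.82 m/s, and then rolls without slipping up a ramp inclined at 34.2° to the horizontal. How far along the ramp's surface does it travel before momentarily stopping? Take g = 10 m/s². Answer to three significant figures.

d ≈ 3.44 m

The moment of inertia is (2/3)MR², giving k ≡ I/(MR²) = 2/3.
Since it rolls without slipping, ω = v/R and KE = ½Mv² + ½Iω² = ½(1+k)Mv² = (5/6)Mv².
Setting this equal to Mgh gives the vertical rise h = (1+k)v₀²/(2g) = 1.667×4.82²/(2×10) = 1.936 m.
Along the incline, d = h/sinθ = 1.936/sin34.2° ≈ 3.44 m.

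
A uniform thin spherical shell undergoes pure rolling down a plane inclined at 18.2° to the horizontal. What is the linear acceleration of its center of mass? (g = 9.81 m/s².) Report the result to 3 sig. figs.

a ≈ 1.84 m/s²

The moment of inertia is (2/3)MR², giving k ≡ I/(MR²) = 2/3.
Newton's second law down the slope: Mg sinθ − f = Ma. The torque equation fR = Iα (with α = a/R) gives f = kMa.
Eliminating f: Mg sinθ = (1+k)Ma, so a = g sinθ/(1+k) = 9.81 × sin18.2° / 1.667 ≈ 1.84 m/s².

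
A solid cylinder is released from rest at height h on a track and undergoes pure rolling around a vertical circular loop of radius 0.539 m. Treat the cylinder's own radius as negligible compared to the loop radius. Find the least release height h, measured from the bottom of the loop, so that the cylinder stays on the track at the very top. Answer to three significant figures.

h_min ≈ 1.48 m

With I = (1/2)MR², the ratio k = I/(MR²) is 0.5.
At the top, contact is just lost when gravity alone supplies the centripetal force: Mg = Mv_top²/r, i.e. v_top² = gr.
With ω = v/R, the kinetic energy at speed v is ½(1+k)Mv² = (3/4)Mv².
Energy conservation from release (height h) to the top (height 2r): Mgh = Mg(2r) + (3/4)M·gr.
Thus h_min = 2r + (1+k)r/2 = r(2 + 1.5/2) = 0.539 × 2.75 ≈ 1.48 m.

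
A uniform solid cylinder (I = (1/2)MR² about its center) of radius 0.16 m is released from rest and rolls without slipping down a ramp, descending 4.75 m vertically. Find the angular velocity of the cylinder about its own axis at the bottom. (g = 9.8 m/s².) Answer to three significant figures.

ω ≈ 49.2 rad/s

The moment of inertia is (1/2)MR², giving k ≡ I/(MR²) = 0.5.
Pure rolling means v = ωR; then KE = ½Mv² + ½I(v/R)² = ½(1+k)Mv² = (3/4)Mv².
Energy conservation Mgh = ½(1+k)Mv² gives v = √(2gh/(1+k)) = √(2 × 9.8 × 4.75 / 1.5) = 7.878 m/s.
The angular speed follows from ω = v/R = 7.878/0.16 ≈ 49.2 rad/s.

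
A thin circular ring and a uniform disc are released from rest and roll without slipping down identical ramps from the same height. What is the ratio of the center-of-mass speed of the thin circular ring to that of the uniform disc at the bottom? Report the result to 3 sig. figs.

Each satisfies Mgh = ½(1+k)Mv² with k = I/(MR²), so v ∝ 1/√(1+k).
For the thin circular ring k = 1; for the uniform disc k = 0.5.
v₁/v₂ = √((1+k₂)/(1+k₁)) = √(1.5/2) ≈ 0.866.

v_ratio ≈ 0.866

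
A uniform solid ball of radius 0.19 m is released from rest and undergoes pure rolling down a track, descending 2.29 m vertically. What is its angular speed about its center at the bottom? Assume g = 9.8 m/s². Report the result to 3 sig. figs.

ω ≈ 29.8 rad/s

With I = (2/5)MR², the ratio k = I/(MR²) is 0.4.
Since it rolls without slipping, ω = v/R and KE = ½Mv² + ½Iω² = ½(1+k)Mv² = (7/10)Mv².
Energy conservation Mgh = ½(1+k)Mv² gives v = √(2gh/(1+k)) = √(2 × 9.8 × 2.29 / 1.4) = 5.662 m/s.
Then ω = v/R = 5.662 / 0.19 ≈ 29.8 rad/s.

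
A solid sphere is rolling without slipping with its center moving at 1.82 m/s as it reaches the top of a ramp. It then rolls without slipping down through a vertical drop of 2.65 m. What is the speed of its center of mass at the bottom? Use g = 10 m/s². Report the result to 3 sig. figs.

v ≈ 6.42 m/s

For this body I = (2/5)MR², i.e. k = I/(MR²) = 0.4.
Pure rolling means v = ωR; then KE = ½Mv² + ½I(v/R)² = ½(1+k)Mv² = (7/10)Mv².
Energy conservation: (7/10)Mv₀² + Mgh = (7/10)Mv², so v² = v₀² + 2gh/(1+k).
v = √(1.82² + 2×10×2.65/1.4) = √41.17 ≈ 6.42 m/s.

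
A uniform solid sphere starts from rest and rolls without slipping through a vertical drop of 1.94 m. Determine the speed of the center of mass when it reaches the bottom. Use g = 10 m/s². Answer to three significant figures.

Here I = (2/5)MR², so the shape factor k = I/(MR²) = 0.4.
Rolling without slipping gives ω = v/R, so the total kinetic energy is ½Mv² + ½Iω² = ½(1+k)Mv² = (7/10)Mv².
Setting Mgh = (7/10)Mv² gives v = √(2gh/(1+k)) = √(2·10·1.94/1.4) ≈ 5.26 m/s.

v ≈ 5.26 m/s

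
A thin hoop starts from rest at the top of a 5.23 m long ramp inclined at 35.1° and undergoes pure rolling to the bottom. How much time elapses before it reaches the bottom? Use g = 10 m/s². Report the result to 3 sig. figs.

With I = MR², the ratio k = I/(MR²) is 1.
Translational: Mg sinθ − f = Ma. Rotational about the CM: fR = Iα = kMRa, so f = kMa.
Hence a = g sinθ/(1+k) = 10×sin35.1°/2 = 2.875 m/s².
Starting from rest, L = ½at², so t = √(2L/a) = √(2×5.23/2.875) ≈ 1.91 s.

t ≈ 1.91 s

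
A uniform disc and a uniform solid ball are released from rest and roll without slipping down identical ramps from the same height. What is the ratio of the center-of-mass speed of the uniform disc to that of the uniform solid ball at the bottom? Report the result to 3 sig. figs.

v_ratio ≈ 0.966

Each satisfies Mgh = ½(1+k)Mv² with k = I/(MR²), so v ∝ 1/√(1+k).
For the uniform disc k = 0.5; for the uniform solid ball k = 0.4.
v₁/v₂ = √((1+k₂)/(1+k₁)) = √(1.4/1.5) ≈ 0.966.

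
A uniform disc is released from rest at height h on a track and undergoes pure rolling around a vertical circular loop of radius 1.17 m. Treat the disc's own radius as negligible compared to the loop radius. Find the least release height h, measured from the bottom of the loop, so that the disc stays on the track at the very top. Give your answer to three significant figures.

With I = (1/2)MR², the ratio k = I/(MR²) is 0.5.
At the top, contact is just lost when gravity alone supplies the centripetal force: Mg = Mv_top²/r, i.e. v_top² = gr.
With ω = v/R, the kinetic energy at speed v is ½(1+k)Mv² = (3/4)Mv².
Energy conservation from release (height h) to the top (height 2r): Mgh = Mg(2r) + (3/4)M·gr.
Thus h_min = 2r + (1+k)r/2 = r(2 + 1.5/2) = 1.17 × 2.75 ≈ 3.22 m.

h_min ≈ 3.22 m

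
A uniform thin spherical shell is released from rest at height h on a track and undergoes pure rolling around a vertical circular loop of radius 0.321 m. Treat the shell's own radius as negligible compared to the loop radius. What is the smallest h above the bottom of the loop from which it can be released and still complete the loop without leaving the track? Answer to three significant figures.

h_min ≈ 0.910 m

The moment of inertia is (2/3)MR², giving k ≡ I/(MR²) = 2/3.
At the top, contact is just lost when gravity alone supplies the centripetal force: Mg = Mv_top²/r, i.e. v_top² = gr.
With ω = v/R, the kinetic energy at speed v is ½(1+k)Mv² = (5/6)Mv².
Energy conservation from release (height h) to the top (height 2r): Mgh = Mg(2r) + (5/6)M·gr.
Thus h_min = 2r + (1+k)r/2 = r(2 + 1.667/2) = 0.321 × 2.833 ≈ 0.910 m.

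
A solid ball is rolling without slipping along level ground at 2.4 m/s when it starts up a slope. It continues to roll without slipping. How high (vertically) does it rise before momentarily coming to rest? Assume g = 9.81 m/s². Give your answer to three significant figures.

Here I = (2/5)MR², so the shape factor k = I/(MR²) = 0.4.
The rolling condition ω = v/R makes the rotational term ½I(v/R)² = ½kMv², so KE_total = ½(1+k)Mv² = (7/10)Mv².
At the top the kinetic energy is zero, so (7/10)Mv₀² = Mgh.
Thus h = (1+k)v₀²/(2g) = 1.4 × 2.4² / (2 × 9.81) ≈ 0.411 m.

h ≈ 0.411 m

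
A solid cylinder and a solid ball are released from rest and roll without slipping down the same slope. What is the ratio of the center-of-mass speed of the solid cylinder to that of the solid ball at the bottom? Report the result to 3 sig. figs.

v_ratio ≈ 0.966

Each satisfies Mgh = ½(1+k)Mv² with k = I/(MR²), so v ∝ 1/√(1+k).
For the solid cylinder k = 0.5; for the solid ball k = 0.4.
v₁/v₂ = √((1+k₂)/(1+k₁)) = √(1.4/1.5) ≈ 0.966.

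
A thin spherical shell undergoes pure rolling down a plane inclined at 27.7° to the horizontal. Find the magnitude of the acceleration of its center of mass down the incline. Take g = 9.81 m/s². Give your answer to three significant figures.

a ≈ 2.74 m/s²

With I = (2/3)MR², the ratio k = I/(MR²) is 2/3.
Translational: Mg sinθ − f = Ma. Rotational about the CM: fR = Iα = kMRa, so f = kMa.
Eliminating f: Mg sinθ = (1+k)Ma, so a = g sinθ/(1+k) = 9.81 × sin27.7° / 1.667 ≈ 2.74 m/s².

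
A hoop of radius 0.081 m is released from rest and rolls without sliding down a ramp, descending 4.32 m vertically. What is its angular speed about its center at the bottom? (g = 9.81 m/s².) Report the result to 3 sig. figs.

The moment of inertia is MR², giving k ≡ I/(MR²) = 1.
The rolling condition ω = v/R makes the rotational term ½I(v/R)² = ½kMv², so KE_total = ½(1+k)Mv² = Mv².
Energy conservation Mgh = ½(1+k)Mv² gives v = √(2gh/(1+k)) = √(2 × 9.81 × 4.32 / 2) = 6.51 m/s.
Then ω = v/R = 6.51 / 0.081 ≈ 80.4 rad/s.

ω ≈ 80.4 rad/s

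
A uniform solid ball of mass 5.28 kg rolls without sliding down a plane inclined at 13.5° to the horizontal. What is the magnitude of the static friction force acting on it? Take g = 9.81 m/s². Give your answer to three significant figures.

f ≈ 3.45 N

The moment of inertia is (2/5)MR², giving k ≡ I/(MR²) = 0.4.
Newton's second law down the slope: Mg sinθ − f = Ma. The torque equation fR = Iα (with α = a/R) gives f = kMa.
Combining, a = g sinθ/(1+k) and f = kMa = kMg sinθ/(1+k).
f = 0.4 × 5.28 × 9.81 × sin13.5° / 1.4 ≈ 3.45 N.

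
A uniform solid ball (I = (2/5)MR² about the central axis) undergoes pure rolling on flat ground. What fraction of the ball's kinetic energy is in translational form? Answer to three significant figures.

fraction ≈ 0.714

The moment of inertia is (2/5)MR², giving k ≡ I/(MR²) = 0.4.
Since ω = v/R, the translational part is ½Mv² and the rotational part is ½I(v/R)² = ½kMv²; the total is ½(1+k)Mv².
The translational fraction is therefore 1/(1+k) = 1/1.4 ≈ 0.714.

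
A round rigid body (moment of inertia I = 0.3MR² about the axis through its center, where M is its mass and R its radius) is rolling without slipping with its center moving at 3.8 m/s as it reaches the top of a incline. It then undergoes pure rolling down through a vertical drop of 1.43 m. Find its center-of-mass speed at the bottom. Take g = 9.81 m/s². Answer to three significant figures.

For this body I = 0.3MR², i.e. k = I/(MR²) = 0.3.
Since it rolls without slipping, ω = v/R and KE = ½Mv² + ½Iω² = ½(1+k)Mv² = (13/20)Mv².
Conserving energy between top and bottom: (13/20)Mv² = (13/20)Mv₀² + Mgh, hence v² = v₀² + 2gh/(1+k).
v = √(3.8² + 2×9.81×1.43/1.3) = √36.02 ≈ 6.00 m/s.

v ≈ 6.00 m/s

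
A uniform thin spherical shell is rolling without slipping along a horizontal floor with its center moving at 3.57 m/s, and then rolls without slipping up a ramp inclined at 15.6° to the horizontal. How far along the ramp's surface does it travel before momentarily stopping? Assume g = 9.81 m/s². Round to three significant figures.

The moment of inertia is (2/3)MR², giving k ≡ I/(MR²) = 2/3.
Since it rolls without slipping, ω = v/R and KE = ½Mv² + ½Iω² = ½(1+k)Mv² = (5/6)Mv².
Setting this equal to Mgh gives the vertical rise h = (1+k)v₀²/(2g) = 1.667×3.57²/(2×9.81) = 1.083 m.
The distance along the slope is d = h/sinθ = 1.083/sin15.6° ≈ 4.03 m.

d ≈ 4.03 m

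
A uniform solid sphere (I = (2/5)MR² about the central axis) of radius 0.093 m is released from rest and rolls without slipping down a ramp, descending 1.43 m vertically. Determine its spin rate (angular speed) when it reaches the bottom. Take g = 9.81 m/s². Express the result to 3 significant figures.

With I = (2/5)MR², the ratio k = I/(MR²) is 0.4.
Pure rolling means v = ωR; then KE = ½Mv² + ½I(v/R)² = ½(1+k)Mv² = (7/10)Mv².
Energy conservation Mgh = ½(1+k)Mv² gives v = √(2gh/(1+k)) = √(2 × 9.81 × 1.43 / 1.4) = 4.477 m/s.
The angular speed follows from ω = v/R = 4.477/0.093 ≈ 48.1 rad/s.

ω ≈ 48.1 rad/s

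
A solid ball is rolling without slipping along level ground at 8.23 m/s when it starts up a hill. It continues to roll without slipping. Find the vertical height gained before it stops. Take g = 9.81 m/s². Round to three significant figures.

Here I = (2/5)MR², so the shape factor k = I/(MR²) = 0.4.
Rolling without slipping gives ω = v/R, so the total kinetic energy is ½Mv² + ½Iω² = ½(1+k)Mv² = (7/10)Mv².
At the top the kinetic energy is zero, so (7/10)Mv₀² = Mgh.
Thus h = (1+k)v₀²/(2g) = 1.4 × 8.23² / (2 × 9.81) ≈ 4.83 m.

h ≈ 4.83 m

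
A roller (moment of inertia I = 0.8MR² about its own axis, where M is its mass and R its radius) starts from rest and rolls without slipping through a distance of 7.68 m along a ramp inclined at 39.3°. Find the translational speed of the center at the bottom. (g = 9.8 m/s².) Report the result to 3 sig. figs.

For this body I = 0.8MR², i.e. k = I/(MR²) = 0.8.
Since it rolls without slipping, ω = v/R and KE = ½Mv² + ½Iω² = ½(1+k)Mv² = (9/10)Mv².
The vertical drop is h = L sinθ = 7.68 × sin39.3° = 4.864 m.
Energy conservation: Mgh = (9/10)Mv², so v = √(2gh/(1+k)) = √(2 × 9.8 × 4.864 / 1.8) ≈ 7.28 m/s.

v ≈ 7.28 m/s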